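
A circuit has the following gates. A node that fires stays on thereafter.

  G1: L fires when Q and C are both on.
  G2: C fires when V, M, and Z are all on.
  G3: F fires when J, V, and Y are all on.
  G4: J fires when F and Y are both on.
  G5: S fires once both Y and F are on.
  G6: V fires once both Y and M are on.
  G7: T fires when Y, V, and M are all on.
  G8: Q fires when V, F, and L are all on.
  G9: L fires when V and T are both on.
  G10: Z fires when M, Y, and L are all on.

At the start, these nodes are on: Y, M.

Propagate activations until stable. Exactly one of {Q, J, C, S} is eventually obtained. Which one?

C

Y and M are on, so V fires (G6).
G7: Y, V, and M on → T on.
V and T are on, so L fires (G9).
M, Y, and L are on, so Z fires (G10).
G2: V, M, and Z on → C on.
Q would need V, F, and L (G8), but F never turns on. J would need F and Y (G4), but F never turns on. S would need Y and F (G5), but F never turns on.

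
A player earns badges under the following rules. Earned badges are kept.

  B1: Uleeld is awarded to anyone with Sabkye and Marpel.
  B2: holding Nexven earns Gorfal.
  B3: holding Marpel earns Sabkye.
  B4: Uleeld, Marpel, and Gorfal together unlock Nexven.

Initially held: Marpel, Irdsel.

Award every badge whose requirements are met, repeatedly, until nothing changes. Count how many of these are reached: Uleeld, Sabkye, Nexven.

With Marpel, Sabkye is earned (B3).
With Sabkye and Marpel, Uleeld is earned (B1).
Uleeld: reached.
Sabkye: reached.
Nexven would need Uleeld, Marpel, and Gorfal (B4), but Gorfal is never earned.
Reached: Uleeld and Sabkye — 2 of the 3.

2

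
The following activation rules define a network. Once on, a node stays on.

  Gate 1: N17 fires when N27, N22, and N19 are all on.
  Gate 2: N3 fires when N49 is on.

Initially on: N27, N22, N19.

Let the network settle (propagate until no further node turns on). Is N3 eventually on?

No

N3 would need N49 (Gate 2), but N49 never turns on.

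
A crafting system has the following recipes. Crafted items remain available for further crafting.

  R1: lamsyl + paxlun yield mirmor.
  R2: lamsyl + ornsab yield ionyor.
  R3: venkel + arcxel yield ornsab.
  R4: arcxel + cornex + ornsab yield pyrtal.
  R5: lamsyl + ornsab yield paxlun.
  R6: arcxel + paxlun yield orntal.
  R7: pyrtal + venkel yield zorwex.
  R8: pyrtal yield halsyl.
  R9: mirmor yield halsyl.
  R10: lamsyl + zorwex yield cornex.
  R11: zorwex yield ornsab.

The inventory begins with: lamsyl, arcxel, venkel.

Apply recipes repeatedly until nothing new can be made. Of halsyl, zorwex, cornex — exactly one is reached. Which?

halsyl

Using R3, venkel and arcxel make ornsab.
Using R5, lamsyl and ornsab make paxlun.
lamsyl + paxlun → mirmor (R1).
mirmor → halsyl (R9).
cornex would need lamsyl and zorwex (R10), but zorwex is never obtained. zorwex would need pyrtal and venkel (R7), but pyrtal is never obtained.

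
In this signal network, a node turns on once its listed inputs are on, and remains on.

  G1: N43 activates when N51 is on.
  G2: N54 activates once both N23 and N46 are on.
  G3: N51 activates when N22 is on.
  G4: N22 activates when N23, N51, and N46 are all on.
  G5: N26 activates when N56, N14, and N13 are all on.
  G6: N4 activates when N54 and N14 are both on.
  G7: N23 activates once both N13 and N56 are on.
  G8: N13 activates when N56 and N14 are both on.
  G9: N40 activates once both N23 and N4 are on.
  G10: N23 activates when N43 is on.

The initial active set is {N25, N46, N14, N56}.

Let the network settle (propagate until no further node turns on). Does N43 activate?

No

N43 would need N51 (G1), but N51 never turns on.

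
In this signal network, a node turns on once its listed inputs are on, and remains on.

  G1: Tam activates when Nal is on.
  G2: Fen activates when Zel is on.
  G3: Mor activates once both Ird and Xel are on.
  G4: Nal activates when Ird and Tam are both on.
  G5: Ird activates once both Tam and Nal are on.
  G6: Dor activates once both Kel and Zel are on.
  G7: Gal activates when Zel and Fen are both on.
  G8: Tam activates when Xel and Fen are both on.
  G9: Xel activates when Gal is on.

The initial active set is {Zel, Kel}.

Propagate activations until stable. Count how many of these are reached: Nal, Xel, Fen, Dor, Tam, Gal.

Kel and Zel are on, so Dor activates (G6).
G2: Zel on → Fen on.
G7: Zel and Fen on → Gal on.
G9: Gal on → Xel on.
G8: Xel and Fen on → Tam on.
Nal would need Ird and Tam (G4), but Ird never turns on.
Xel: reached.
Fen: reached.
Dor: reached.
Tam: reached.
Gal: reached.
Reached: Xel, Fen, Dor, Tam, and Gal — 5 of the 6.

5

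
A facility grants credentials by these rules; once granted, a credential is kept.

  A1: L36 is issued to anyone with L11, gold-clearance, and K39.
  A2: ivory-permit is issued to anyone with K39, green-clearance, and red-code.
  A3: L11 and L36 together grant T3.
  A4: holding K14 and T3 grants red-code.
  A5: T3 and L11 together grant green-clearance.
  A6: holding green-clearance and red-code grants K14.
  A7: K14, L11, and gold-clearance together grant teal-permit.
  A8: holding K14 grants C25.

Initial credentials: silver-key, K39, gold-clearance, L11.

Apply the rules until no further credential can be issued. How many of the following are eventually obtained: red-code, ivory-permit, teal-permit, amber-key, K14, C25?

0

red-code would need K14 and T3 (A4), but K14 is never granted.
ivory-permit would need K39, green-clearance, and red-code (A2), but red-code is never granted.
teal-permit would need K14, L11, and gold-clearance (A7), but K14 is never granted.
No rule produces amber-key, and it is not given.
K14 would need green-clearance and red-code (A6), but red-code is never granted.
C25 would need K14 (A8), but K14 is never granted.
None of the 6 are reached.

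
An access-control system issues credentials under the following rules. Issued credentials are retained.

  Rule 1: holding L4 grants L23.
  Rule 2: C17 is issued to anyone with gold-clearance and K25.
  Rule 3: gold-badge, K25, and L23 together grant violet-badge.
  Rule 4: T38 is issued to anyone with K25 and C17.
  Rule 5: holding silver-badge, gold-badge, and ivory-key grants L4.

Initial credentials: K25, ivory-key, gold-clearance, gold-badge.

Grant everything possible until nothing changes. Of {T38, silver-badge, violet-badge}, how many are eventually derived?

1

Holding gold-clearance and K25 grants C17 (Rule 2).
Holding K25 and C17 grants T38 (Rule 4).
T38: reached.
No rule produces silver-badge, and it is not given.
violet-badge would need gold-badge, K25, and L23 (Rule 3), but L23 is never granted.
Reached: T38 — 1 of the 3.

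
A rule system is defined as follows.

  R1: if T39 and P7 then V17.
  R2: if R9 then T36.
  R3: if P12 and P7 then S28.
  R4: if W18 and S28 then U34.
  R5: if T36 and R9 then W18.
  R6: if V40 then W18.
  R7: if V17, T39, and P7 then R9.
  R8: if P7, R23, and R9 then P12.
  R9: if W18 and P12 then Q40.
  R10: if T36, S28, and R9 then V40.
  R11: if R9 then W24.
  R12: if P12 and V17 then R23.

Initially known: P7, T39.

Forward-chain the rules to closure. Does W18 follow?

Yes

From T39 and P7, R1 gives V17.
V17, T39, and P7 hold, so R9 follows (R7).
R9 holds, so T36 follows (R2).
From T36 and R9, R5 gives W18.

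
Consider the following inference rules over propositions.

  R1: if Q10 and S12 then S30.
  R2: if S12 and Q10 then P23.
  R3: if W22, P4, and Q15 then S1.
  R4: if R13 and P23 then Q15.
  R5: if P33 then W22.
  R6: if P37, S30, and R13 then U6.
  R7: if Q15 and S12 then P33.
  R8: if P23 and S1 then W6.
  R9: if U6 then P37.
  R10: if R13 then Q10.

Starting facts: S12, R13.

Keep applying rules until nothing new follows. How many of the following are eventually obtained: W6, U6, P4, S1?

W6 would need P23 and S1 (R8), but S1 is never established.
U6 would need P37, S30, and R13 (R6), but P37 is never established.
No rule produces P4, and it is not given.
S1 would need W22, P4, and Q15 (R3), but P4 is never established.
None of the 4 are reached.

0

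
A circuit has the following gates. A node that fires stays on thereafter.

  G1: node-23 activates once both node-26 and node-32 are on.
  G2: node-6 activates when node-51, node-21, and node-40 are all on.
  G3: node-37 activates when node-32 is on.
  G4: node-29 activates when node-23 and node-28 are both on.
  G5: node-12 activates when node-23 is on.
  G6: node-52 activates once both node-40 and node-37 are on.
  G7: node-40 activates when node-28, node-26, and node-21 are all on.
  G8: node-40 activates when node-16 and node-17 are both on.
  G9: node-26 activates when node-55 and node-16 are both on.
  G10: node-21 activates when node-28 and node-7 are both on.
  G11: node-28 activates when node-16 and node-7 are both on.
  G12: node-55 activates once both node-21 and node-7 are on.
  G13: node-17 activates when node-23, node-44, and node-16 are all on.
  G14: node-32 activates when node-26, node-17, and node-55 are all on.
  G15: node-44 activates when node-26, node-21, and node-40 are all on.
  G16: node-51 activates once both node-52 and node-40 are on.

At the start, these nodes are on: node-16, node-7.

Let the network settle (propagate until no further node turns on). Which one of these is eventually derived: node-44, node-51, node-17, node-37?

node-44

G11: node-16 and node-7 on → node-28 on.
node-28 and node-7 are on, so node-21 activates (G10).
node-21 and node-7 are on, so node-55 activates (G12).
node-55 and node-16 are on, so node-26 activates (G9).
node-28, node-26, and node-21 are on, so node-40 activates (G7).
node-26, node-21, and node-40 are on, so node-44 activates (G15).
node-17 would need node-23, node-44, and node-16 (G13), but node-23 never turns on. node-51 would need node-52 and node-40 (G16), but node-52 never turns on. node-37 would need node-32 (G3), but node-32 never turns on.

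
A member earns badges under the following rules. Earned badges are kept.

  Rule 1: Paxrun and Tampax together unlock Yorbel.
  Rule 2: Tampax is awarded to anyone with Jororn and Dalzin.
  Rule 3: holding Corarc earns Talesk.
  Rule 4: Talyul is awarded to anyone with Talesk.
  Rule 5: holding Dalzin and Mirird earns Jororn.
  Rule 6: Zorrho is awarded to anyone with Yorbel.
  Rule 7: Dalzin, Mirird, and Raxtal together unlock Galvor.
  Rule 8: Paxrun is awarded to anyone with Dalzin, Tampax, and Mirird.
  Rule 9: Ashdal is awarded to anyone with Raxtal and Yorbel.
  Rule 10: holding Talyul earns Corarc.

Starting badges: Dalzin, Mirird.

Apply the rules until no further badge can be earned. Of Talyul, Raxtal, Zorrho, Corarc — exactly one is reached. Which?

Zorrho

With Dalzin and Mirird, Jororn is earned (Rule 5).
With Jororn and Dalzin, Tampax is earned (Rule 2).
With Dalzin, Tampax, and Mirird, Paxrun is earned (Rule 8).
With Paxrun and Tampax, Yorbel is earned (Rule 1).
With Yorbel, Zorrho is earned (Rule 6).
Corarc would need Talyul (Rule 10), but Talyul is never earned. Talyul would need Talesk (Rule 4), but Talesk is never earned. No rule produces Raxtal, and it is not given.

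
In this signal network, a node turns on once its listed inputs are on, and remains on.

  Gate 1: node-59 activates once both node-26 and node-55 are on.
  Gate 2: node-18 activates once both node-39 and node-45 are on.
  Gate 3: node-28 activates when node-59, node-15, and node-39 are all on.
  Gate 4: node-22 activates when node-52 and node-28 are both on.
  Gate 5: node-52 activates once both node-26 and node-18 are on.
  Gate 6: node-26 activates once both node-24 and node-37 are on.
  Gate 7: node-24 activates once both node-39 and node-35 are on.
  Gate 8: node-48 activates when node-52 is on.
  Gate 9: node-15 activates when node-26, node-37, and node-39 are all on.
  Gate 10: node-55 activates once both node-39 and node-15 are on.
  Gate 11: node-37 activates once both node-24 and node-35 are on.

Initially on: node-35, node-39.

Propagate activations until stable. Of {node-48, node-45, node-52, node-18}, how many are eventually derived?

node-48 would need node-52 (Gate 8), but node-52 never turns on.
No rule produces node-45, and it is not given.
node-52 would need node-26 and node-18 (Gate 5), but node-18 never turns on.
node-18 would need node-39 and node-45 (Gate 2), but node-45 never turns on.
None of the 4 are reached.

0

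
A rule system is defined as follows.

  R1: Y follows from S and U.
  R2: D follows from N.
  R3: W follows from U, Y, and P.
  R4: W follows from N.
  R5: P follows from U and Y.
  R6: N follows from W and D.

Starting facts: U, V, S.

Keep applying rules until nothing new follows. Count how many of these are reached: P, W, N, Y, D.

3

From S and U, R1 gives Y.
U and Y hold, so P follows (R5).
From U, Y, and P, R3 gives W.
P: reached.
W: reached.
N would need W and D (R6), but D is never established.
Y: reached.
D would need N (R2), but N is never established.
Reached: P, W, and Y — 3 of the 5.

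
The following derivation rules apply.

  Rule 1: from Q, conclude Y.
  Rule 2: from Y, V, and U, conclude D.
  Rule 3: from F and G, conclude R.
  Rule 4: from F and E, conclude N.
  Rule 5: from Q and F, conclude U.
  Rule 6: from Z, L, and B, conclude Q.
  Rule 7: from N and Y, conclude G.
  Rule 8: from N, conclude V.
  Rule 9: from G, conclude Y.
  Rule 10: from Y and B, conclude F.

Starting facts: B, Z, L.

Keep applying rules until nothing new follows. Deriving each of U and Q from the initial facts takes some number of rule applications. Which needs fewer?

Q

Q: Z, L, and B hold, so Q follows (Rule 6). [1 rule application]
U: Z, L, and B hold, so Q follows (Rule 6). Q holds, so Y follows (Rule 1). Y and B hold, so F follows (Rule 10). Q and F hold, so U follows (Rule 5). [4 rule applications]
Q needs fewer.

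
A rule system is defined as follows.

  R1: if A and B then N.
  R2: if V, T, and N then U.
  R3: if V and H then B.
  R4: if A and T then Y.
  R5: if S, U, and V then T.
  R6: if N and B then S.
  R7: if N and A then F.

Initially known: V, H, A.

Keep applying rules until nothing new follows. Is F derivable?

Yes

From V and H, R3 gives B.
A and B hold, so N follows (R1).
N and A hold, so F follows (R7).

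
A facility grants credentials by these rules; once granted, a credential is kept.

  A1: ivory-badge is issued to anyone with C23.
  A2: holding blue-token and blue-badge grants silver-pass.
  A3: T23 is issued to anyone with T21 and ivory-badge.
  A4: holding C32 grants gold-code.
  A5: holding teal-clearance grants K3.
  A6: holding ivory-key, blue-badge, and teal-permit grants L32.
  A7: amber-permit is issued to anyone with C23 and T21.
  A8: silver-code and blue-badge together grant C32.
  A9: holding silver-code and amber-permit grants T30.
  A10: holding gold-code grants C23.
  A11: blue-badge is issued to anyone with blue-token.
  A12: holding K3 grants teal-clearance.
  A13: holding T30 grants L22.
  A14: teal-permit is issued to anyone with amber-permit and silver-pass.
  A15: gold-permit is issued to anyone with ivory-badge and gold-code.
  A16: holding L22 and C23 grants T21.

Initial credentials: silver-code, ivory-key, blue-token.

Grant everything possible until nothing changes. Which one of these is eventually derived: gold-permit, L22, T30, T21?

Holding blue-token grants blue-badge (A11).
Holding silver-code and blue-badge grants C32 (A8).
Holding C32 grants gold-code (A4).
Holding gold-code grants C23 (A10).
Holding C23 grants ivory-badge (A1).
Holding ivory-badge and gold-code grants gold-permit (A15).
T30 would need silver-code and amber-permit (A9), but amber-permit is never granted. L22 would need T30 (A13), but T30 is never granted. T21 would need L22 and C23 (A16), but L22 is never granted.

gold-permit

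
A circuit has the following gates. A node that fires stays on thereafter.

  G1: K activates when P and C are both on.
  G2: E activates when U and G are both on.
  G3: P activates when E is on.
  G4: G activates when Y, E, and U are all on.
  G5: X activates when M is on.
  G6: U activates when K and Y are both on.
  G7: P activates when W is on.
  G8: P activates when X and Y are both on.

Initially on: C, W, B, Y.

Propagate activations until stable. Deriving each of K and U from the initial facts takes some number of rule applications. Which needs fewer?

K: G7: W on → P on. G1: P and C on → K on. [2 rule applications]
U: W is on, so P activates (G7). G1: P and C on → K on. G6: K and Y on → U on. [3 rule applications]
K needs fewer.

K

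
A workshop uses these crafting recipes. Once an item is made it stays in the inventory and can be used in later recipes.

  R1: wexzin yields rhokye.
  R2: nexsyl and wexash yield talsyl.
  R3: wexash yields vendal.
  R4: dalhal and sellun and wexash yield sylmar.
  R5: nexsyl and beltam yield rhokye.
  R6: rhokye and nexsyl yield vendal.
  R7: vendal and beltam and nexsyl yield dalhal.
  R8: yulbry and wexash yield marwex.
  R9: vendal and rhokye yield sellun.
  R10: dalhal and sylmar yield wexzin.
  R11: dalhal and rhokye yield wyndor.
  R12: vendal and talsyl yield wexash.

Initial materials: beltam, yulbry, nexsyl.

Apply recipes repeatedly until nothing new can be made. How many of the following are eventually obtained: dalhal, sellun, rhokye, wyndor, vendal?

Using R5, nexsyl and beltam make rhokye.
Using R6, rhokye and nexsyl make vendal.
vendal and beltam and nexsyl → dalhal (R7).
vendal and rhokye → sellun (R9).
Using R11, dalhal and rhokye make wyndor.
dalhal: reached.
sellun: reached.
rhokye: reached.
wyndor: reached.
vendal: reached.
All 5 are reached.

5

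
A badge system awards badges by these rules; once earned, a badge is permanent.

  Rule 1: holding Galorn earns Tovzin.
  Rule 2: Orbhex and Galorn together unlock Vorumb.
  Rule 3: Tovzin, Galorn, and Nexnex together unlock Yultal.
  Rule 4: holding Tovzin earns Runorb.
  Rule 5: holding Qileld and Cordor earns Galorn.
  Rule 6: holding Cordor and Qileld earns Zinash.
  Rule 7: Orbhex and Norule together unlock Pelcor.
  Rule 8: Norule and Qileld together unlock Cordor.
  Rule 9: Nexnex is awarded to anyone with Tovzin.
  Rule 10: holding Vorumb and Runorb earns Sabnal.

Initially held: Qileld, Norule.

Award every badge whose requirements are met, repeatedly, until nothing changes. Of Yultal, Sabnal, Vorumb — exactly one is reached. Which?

Yultal

With Norule and Qileld, Cordor is earned (Rule 8).
With Qileld and Cordor, Galorn is earned (Rule 5).
With Galorn, Tovzin is earned (Rule 1).
With Tovzin, Nexnex is earned (Rule 9).
With Tovzin, Galorn, and Nexnex, Yultal is earned (Rule 3).
Sabnal would need Vorumb and Runorb (Rule 10), but Vorumb is never earned. Vorumb would need Orbhex and Galorn (Rule 2), but Orbhex is never earned.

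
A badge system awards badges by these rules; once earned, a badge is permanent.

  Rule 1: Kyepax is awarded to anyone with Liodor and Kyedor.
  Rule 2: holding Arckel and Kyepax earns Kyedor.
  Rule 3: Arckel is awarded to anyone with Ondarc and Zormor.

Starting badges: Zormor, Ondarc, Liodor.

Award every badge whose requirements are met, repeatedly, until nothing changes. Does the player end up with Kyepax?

Kyepax would need Liodor and Kyedor (Rule 1), but Kyedor is never earned.

No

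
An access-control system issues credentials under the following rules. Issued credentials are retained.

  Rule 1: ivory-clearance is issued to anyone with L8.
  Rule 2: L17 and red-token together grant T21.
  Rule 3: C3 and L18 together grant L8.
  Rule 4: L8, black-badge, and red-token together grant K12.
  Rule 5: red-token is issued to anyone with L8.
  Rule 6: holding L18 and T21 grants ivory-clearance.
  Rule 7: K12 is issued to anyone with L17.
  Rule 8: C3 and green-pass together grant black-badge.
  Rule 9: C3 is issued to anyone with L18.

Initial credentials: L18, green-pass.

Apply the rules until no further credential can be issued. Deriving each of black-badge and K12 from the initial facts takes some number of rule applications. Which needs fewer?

black-badge

black-badge: Holding L18 grants C3 (Rule 9). Holding C3 and green-pass grants black-badge (Rule 8). [2 rule applications]
K12: Holding L18 grants C3 (Rule 9). Holding C3 and L18 grants L8 (Rule 3). Holding C3 and green-pass grants black-badge (Rule 8). Holding L8 grants red-token (Rule 5). Holding L8, black-badge, and red-token grants K12 (Rule 4). [5 rule applications]
black-badge needs fewer.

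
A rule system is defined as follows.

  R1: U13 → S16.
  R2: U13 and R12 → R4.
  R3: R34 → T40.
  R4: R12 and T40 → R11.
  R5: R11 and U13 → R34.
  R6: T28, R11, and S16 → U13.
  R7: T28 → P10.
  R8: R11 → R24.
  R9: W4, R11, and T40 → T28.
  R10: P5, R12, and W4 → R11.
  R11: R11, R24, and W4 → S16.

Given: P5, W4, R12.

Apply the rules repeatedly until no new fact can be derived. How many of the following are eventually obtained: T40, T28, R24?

1

From P5, R12, and W4, R10 gives R11.
From R11, R8 gives R24.
T40 would need R34 (R3), but R34 is never established.
T28 would need W4, R11, and T40 (R9), but T40 is never established.
R24: reached.
Reached: R24 — 1 of the 3.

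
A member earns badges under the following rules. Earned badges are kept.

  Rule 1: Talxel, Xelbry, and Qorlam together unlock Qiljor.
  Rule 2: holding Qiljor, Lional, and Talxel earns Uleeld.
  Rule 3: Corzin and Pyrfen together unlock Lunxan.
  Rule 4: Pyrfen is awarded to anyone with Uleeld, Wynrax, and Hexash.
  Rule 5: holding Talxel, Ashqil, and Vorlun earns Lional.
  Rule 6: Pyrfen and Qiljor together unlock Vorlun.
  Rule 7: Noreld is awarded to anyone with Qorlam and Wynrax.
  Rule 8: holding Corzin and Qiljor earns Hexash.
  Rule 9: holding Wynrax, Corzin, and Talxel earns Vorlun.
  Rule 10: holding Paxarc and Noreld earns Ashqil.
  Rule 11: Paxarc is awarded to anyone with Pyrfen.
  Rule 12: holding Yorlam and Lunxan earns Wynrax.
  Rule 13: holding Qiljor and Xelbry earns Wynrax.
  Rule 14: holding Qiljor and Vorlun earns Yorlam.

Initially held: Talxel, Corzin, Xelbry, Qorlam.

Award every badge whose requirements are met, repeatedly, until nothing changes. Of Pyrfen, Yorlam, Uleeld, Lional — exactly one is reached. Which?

With Talxel, Xelbry, and Qorlam, Qiljor is earned (Rule 1).
With Qiljor and Xelbry, Wynrax is earned (Rule 13).
With Wynrax, Corzin, and Talxel, Vorlun is earned (Rule 9).
With Qiljor and Vorlun, Yorlam is earned (Rule 14).
Lional would need Talxel, Ashqil, and Vorlun (Rule 5), but Ashqil is never earned. Uleeld would need Qiljor, Lional, and Talxel (Rule 2), but Lional is never earned. Pyrfen would need Uleeld, Wynrax, and Hexash (Rule 4), but Uleeld is never earned.

Yorlam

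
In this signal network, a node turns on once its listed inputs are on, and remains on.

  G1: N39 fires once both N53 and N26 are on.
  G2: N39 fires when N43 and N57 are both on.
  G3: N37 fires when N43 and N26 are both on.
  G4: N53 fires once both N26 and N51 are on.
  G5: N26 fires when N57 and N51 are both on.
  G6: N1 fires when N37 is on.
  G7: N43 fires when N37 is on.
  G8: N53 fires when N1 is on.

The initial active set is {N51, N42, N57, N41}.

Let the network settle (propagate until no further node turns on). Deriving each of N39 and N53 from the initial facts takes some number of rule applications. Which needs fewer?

N53: G5: N57 and N51 on → N26 on. G4: N26 and N51 on → N53 on. [2 rule applications]
N39: N57 and N51 are on, so N26 fires (G5). N26 and N51 are on, so N53 fires (G4). G1: N53 and N26 on → N39 on. [3 rule applications]
N53 needs fewer.

N53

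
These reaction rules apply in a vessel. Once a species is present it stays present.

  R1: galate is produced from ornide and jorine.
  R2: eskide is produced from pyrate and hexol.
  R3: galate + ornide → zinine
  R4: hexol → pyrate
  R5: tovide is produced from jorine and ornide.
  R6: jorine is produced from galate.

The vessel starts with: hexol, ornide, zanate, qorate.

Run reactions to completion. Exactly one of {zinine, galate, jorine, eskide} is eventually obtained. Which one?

hexol present → pyrate forms (R4).
pyrate and hexol present → eskide forms (R2).
galate would need ornide and jorine (R1), but jorine never forms. jorine would need galate (R6), but galate never forms. zinine would need galate and ornide (R3), but galate never forms.

eskide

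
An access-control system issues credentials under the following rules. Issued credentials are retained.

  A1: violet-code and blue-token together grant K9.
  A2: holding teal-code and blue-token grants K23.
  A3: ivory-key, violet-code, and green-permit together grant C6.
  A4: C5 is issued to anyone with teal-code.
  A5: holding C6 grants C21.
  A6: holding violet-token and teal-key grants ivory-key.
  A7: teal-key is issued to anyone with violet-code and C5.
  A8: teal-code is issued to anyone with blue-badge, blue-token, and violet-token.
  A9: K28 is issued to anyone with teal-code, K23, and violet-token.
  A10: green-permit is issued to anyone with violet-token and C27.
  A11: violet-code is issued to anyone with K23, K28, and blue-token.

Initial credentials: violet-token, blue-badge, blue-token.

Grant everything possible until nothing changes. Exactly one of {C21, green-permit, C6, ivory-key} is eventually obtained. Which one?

Holding blue-badge, blue-token, and violet-token grants teal-code (A8).
Holding teal-code grants C5 (A4).
Holding teal-code and blue-token grants K23 (A2).
Holding teal-code, K23, and violet-token grants K28 (A9).
Holding K23, K28, and blue-token grants violet-code (A11).
Holding violet-code and C5 grants teal-key (A7).
Holding violet-token and teal-key grants ivory-key (A6).
C6 would need ivory-key, violet-code, and green-permit (A3), but green-permit is never granted. C21 would need C6 (A5), but C6 is never granted. green-permit would need violet-token and C27 (A10), but C27 is never granted.

ivory-key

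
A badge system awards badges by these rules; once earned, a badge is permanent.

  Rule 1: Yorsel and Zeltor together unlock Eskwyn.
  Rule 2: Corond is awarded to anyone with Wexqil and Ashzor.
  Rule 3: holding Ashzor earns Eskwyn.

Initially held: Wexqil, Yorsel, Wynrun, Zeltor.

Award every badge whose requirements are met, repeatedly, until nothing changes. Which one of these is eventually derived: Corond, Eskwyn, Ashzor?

Eskwyn

With Yorsel and Zeltor, Eskwyn is earned (Rule 1).
Corond would need Wexqil and Ashzor (Rule 2), but Ashzor is never earned. No rule produces Ashzor, and it is not given.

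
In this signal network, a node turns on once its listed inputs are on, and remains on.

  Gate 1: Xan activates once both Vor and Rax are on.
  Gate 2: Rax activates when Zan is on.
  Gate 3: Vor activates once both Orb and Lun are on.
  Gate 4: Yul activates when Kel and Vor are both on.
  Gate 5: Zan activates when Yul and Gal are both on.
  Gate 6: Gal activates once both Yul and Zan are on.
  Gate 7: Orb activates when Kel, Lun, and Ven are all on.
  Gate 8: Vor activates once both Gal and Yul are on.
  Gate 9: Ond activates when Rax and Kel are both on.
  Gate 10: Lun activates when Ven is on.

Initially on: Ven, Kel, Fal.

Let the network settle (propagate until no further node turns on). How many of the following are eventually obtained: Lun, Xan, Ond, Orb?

2

Gate 10: Ven on → Lun on.
Kel, Lun, and Ven are on, so Orb activates (Gate 7).
Lun: reached.
Xan would need Vor and Rax (Gate 1), but Rax never turns on.
Ond would need Rax and Kel (Gate 9), but Rax never turns on.
Orb: reached.
Reached: Lun and Orb — 2 of the 4.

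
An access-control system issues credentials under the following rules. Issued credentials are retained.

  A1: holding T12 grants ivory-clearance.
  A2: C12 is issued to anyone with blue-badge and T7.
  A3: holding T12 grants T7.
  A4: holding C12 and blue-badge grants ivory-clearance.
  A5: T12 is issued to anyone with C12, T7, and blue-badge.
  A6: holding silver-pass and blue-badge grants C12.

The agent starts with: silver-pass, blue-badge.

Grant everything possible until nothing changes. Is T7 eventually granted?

T7 would need T12 (A3), but T12 is never granted.

No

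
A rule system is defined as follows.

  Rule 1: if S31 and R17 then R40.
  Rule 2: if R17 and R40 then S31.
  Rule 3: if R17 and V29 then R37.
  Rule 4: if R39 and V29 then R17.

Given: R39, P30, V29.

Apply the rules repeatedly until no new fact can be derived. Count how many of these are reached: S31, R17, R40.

From R39 and V29, Rule 4 gives R17.
S31 would need R17 and R40 (Rule 2), but R40 is never established.
R17: reached.
R40 would need S31 and R17 (Rule 1), but S31 is never established.
Reached: R17 — 1 of the 3.

1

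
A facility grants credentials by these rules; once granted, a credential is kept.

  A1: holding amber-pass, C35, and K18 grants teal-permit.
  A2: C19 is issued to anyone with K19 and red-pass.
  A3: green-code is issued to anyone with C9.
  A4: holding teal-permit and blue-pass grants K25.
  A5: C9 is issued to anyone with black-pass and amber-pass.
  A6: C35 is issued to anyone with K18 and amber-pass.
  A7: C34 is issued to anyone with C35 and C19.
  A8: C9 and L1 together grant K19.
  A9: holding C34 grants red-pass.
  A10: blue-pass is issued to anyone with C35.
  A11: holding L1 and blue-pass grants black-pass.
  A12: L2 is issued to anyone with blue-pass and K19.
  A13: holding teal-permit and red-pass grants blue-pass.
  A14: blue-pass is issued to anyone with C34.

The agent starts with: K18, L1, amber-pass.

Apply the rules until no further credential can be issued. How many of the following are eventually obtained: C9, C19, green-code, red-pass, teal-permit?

Holding K18 and amber-pass grants C35 (A6).
Holding C35 grants blue-pass (A10).
Holding amber-pass, C35, and K18 grants teal-permit (A1).
Holding L1 and blue-pass grants black-pass (A11).
Holding black-pass and amber-pass grants C9 (A5).
Holding C9 grants green-code (A3).
C9: reached.
C19 would need K19 and red-pass (A2), but red-pass is never granted.
green-code: reached.
red-pass would need C34 (A9), but C34 is never granted.
teal-permit: reached.
Reached: C9, green-code, and teal-permit — 3 of the 5.

3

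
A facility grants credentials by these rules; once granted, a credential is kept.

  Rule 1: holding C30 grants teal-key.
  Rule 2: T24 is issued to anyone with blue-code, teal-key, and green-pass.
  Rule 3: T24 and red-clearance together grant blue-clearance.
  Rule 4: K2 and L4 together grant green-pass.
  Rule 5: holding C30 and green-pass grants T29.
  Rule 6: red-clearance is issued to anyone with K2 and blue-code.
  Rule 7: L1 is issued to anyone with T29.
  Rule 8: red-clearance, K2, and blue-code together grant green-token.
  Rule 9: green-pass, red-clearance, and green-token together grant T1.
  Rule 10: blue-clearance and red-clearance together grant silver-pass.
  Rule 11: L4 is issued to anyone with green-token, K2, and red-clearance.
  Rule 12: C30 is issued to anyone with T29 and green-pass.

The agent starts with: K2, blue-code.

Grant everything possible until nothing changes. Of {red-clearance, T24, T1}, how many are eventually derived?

Holding K2 and blue-code grants red-clearance (Rule 6).
Holding red-clearance, K2, and blue-code grants green-token (Rule 8).
Holding green-token, K2, and red-clearance grants L4 (Rule 11).
Holding K2 and L4 grants green-pass (Rule 4).
Holding green-pass, red-clearance, and green-token grants T1 (Rule 9).
red-clearance: reached.
T24 would need blue-code, teal-key, and green-pass (Rule 2), but teal-key is never granted.
T1: reached.
Reached: red-clearance and T1 — 2 of the 3.

2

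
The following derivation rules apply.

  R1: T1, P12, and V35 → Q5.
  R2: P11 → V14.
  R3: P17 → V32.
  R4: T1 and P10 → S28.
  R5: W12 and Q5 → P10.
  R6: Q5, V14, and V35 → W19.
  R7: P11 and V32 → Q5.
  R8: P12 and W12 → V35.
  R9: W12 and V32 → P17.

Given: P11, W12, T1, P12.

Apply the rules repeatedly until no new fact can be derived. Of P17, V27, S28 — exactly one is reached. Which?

S28

P12 and W12 hold, so V35 follows (R8).
From T1, P12, and V35, R1 gives Q5.
W12 and Q5 hold, so P10 follows (R5).
T1 and P10 hold, so S28 follows (R4).
No rule produces V27, and it is not given. P17 would need W12 and V32 (R9), but V32 is never established.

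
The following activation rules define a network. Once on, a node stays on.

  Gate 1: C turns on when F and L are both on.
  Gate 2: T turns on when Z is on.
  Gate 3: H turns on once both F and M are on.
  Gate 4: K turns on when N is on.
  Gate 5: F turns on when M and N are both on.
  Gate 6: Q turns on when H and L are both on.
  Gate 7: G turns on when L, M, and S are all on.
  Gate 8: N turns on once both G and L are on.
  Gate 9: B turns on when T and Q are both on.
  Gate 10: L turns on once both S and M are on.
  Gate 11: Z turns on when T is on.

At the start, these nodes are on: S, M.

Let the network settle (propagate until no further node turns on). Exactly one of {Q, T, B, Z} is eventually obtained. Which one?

Gate 10: S and M on → L on.
L, M, and S are on, so G turns on (Gate 7).
G and L are on, so N turns on (Gate 8).
Gate 5: M and N on → F on.
Gate 3: F and M on → H on.
Gate 6: H and L on → Q on.
B would need T and Q (Gate 9), but T never turns on. Z would need T (Gate 11), but T never turns on. T would need Z (Gate 2), but Z never turns on.

Q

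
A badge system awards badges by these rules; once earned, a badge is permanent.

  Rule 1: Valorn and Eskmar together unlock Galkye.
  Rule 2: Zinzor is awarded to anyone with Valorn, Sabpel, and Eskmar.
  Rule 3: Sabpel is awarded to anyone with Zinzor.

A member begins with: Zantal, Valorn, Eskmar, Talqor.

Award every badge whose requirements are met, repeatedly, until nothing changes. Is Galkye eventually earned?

Yes

With Valorn and Eskmar, Galkye is earned (Rule 1).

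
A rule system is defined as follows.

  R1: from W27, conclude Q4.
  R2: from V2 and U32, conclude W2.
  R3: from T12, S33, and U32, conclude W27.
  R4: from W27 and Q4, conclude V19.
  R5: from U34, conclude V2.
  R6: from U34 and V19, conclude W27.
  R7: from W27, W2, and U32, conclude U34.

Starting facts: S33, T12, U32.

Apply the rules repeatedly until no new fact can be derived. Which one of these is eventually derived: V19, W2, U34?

V19

From T12, S33, and U32, R3 gives W27.
W27 holds, so Q4 follows (R1).
From W27 and Q4, R4 gives V19.
U34 would need W27, W2, and U32 (R7), but W2 is never established. W2 would need V2 and U32 (R2), but V2 is never established.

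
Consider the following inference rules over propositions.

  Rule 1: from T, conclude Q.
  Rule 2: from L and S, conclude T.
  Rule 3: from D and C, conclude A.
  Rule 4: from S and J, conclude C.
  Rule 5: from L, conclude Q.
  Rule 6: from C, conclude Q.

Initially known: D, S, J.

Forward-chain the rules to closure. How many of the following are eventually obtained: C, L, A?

2

S and J hold, so C follows (Rule 4).
From D and C, Rule 3 gives A.
C: reached.
No rule produces L, and it is not given.
A: reached.
Reached: C and A — 2 of the 3.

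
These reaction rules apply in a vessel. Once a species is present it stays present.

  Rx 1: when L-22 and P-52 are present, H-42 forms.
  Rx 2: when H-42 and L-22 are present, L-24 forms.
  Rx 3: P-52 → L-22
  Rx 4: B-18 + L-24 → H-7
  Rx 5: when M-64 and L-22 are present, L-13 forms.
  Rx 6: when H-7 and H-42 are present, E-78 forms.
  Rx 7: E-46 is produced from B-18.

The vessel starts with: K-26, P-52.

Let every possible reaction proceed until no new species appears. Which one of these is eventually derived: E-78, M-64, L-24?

L-24

P-52 present → L-22 forms (Rx 3).
L-22 and P-52 present → H-42 forms (Rx 1).
H-42 and L-22 present → L-24 forms (Rx 2).
E-78 would need H-7 and H-42 (Rx 6), but H-7 never forms. No rule produces M-64, and it is not given.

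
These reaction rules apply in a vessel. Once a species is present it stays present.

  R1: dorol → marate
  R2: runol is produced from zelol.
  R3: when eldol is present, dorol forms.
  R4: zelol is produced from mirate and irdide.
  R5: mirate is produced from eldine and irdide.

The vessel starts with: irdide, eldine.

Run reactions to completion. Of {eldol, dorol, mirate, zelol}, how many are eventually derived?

2

eldine and irdide present → mirate forms (R5).
mirate and irdide present → zelol forms (R4).
No rule produces eldol, and it is not given.
dorol would need eldol (R3), but eldol never forms.
mirate: reached.
zelol: reached.
Reached: mirate and zelol — 2 of the 4.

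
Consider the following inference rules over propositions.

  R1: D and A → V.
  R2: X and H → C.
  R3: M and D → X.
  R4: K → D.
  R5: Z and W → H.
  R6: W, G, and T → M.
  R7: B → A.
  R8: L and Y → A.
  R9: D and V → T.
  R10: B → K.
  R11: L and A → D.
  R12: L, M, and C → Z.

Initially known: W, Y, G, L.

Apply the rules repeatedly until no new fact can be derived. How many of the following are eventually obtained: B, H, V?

L and Y hold, so A follows (R8).
From L and A, R11 gives D.
D and A hold, so V follows (R1).
No rule produces B, and it is not given.
H would need Z and W (R5), but Z is never established.
V: reached.
Reached: V — 1 of the 3.

1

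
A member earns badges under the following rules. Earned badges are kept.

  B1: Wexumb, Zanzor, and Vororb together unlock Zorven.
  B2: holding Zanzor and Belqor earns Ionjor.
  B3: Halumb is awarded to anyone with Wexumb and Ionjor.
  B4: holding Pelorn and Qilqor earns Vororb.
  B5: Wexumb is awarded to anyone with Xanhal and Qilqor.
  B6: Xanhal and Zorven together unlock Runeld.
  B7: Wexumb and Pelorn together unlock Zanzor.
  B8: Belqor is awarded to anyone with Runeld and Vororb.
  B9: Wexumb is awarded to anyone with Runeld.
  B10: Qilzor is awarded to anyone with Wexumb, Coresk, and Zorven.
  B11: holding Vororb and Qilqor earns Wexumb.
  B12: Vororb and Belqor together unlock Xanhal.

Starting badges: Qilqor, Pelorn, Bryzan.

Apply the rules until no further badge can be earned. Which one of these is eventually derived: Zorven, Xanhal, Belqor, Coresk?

With Pelorn and Qilqor, Vororb is earned (B4).
With Vororb and Qilqor, Wexumb is earned (B11).
With Wexumb and Pelorn, Zanzor is earned (B7).
With Wexumb, Zanzor, and Vororb, Zorven is earned (B1).
Xanhal would need Vororb and Belqor (B12), but Belqor is never earned. No rule produces Coresk, and it is not given. Belqor would need Runeld and Vororb (B8), but Runeld is never earned.

Zorven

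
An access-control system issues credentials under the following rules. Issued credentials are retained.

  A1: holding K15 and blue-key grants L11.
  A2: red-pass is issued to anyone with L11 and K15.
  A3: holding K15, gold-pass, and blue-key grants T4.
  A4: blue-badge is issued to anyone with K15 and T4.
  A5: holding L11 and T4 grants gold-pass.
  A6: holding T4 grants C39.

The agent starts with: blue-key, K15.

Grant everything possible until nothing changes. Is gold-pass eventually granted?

gold-pass would need L11 and T4 (A5), but T4 is never granted.

No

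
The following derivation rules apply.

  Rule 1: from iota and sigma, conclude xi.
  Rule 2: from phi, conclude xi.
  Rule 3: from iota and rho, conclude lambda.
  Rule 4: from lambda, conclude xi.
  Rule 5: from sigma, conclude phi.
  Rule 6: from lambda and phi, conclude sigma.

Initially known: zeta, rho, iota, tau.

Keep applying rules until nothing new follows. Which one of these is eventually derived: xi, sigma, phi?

xi

iota and rho hold, so lambda follows (Rule 3).
From lambda, Rule 4 gives xi.
phi would need sigma (Rule 5), but sigma is never established. sigma would need lambda and phi (Rule 6), but phi is never established.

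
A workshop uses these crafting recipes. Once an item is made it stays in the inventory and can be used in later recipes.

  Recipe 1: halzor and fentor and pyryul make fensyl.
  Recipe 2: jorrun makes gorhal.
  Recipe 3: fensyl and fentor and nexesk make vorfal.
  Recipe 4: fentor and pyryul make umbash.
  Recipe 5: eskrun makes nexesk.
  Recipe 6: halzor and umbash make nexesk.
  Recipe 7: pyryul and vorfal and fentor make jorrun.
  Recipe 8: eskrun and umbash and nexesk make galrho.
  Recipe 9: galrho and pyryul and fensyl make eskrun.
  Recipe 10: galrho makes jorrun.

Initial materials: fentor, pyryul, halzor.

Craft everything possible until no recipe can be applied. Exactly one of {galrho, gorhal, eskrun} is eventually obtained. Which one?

fentor and pyryul → umbash (Recipe 4).
Using Recipe 1, halzor, fentor, and pyryul make fensyl.
halzor and umbash → nexesk (Recipe 6).
Using Recipe 3, fensyl, fentor, and nexesk make vorfal.
Using Recipe 7, pyryul, vorfal, and fentor make jorrun.
Using Recipe 2, jorrun makes gorhal.
eskrun would need galrho, pyryul, and fensyl (Recipe 9), but galrho is never obtained. galrho would need eskrun, umbash, and nexesk (Recipe 8), but eskrun is never obtained.

gorhal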